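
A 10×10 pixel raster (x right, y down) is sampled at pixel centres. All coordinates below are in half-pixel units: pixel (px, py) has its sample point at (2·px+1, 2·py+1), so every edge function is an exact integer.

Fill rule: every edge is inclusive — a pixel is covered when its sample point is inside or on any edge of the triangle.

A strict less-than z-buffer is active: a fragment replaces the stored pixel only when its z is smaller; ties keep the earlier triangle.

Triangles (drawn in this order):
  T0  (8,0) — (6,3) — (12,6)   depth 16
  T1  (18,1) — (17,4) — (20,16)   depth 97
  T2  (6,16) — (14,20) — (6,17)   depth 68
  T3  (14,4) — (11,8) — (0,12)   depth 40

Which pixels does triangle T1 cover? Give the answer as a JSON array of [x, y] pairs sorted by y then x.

T0:
  2·area = 24  (B↔C swapped to make it positive)
  edge (8, 0)→(12, 6): d=(4,6) inclusive
  edge (12, 6)→(6, 3): d=(-6,-3) inclusive
  edge (6, 3)→(8, 0): d=(2,-3) inclusive
    (3,1)@(7, 3): e=[18,3,3] → █
    (4,1)@(9, 3): e=[6,9,9] → █
    (5,1)@(11, 3): e=[-6,15,15] → ·
    (3,2)@(7, 5): e=[26,-9,7] → ·
    (4,2)@(9, 5): e=[14,-3,13] → ·
    (5,2)@(11, 5): e=[2,3,19] → █
    (6,2)@(13, 5): e=[-10,9,25] → ·
    (5,3)@(11, 7): e=[10,-9,23] → ·
  covered (3 px):
    · · · · · · · · · ·
    · · · █ █ · · · · ·
    · · · · · █ · · · ·
    · · · · · · · · · ·
    · · · · · · · · · ·
    · · · · · · · · · ·
    · · · · · · · · · ·
    · · · · · · · · · ·
    · · · · · · · · · ·
    · · · · · · · · · ·
T1:
  2·area = 21  (B↔C swapped to make it positive)
  edge (18, 1)→(20, 16): d=(2,15) inclusive
  edge (20, 16)→(17, 4): d=(-3,-12) inclusive
  edge (17, 4)→(18, 1): d=(1,-3) inclusive
    (9,4)@(19, 9): e=[1,9,11] → █
    (9,5)@(19, 11): e=[5,3,13] → █
    (9,6)@(19, 13): e=[9,-3,15] → ·
  covered (2 px):
    · · · · · · · · · ·
    · · · · · · · · · ·
    · · · · · · · · · ·
    · · · · · · · · · ·
    · · · · · · · · · █
    · · · · · · · · · █
    · · · · · · · · · ·
    · · · · · · · · · ·
    · · · · · · · · · ·
    · · · · · · · · · ·
T2:
  2·area = 8
  edge (6, 16)→(14, 20): d=(8,4) inclusive
  edge (14, 20)→(6, 17): d=(-8,-3) inclusive
  edge (6, 17)→(6, 16): d=(0,-1) inclusive
    (3,8)@(7, 17): e=[4,3,1] → █
    (4,8)@(9, 17): e=[-4,9,3] → ·
    (3,9)@(7, 19): e=[20,-13,1] → ·
  covered (1 px):
    · · · · · · · · · ·
    · · · · · · · · · ·
    · · · · · · · · · ·
    · · · · · · · · · ·
    · · · · · · · · · ·
    · · · · · · · · · ·
    · · · · · · · · · ·
    · · · · · · · · · ·
    · · · █ · · · · · ·
    · · · · · · · · · ·
T3:
  2·area = 32
  edge (14, 4)→(11, 8): d=(-3,4) inclusive
  edge (11, 8)→(0, 12): d=(-11,4) inclusive
  edge (0, 12)→(14, 4): d=(14,-8) inclusive
    (6,2)@(13, 5): e=[1,25,6] → █
    (7,2)@(15, 5): e=[-7,17,22] → ·
    (4,3)@(9, 7): e=[11,19,2] → █
    (5,3)@(11, 7): e=[3,11,18] → █
    (6,3)@(13, 7): e=[-5,3,34] → ·
    (3,4)@(7, 9): e=[13,5,14] → █
    (4,4)@(9, 9): e=[5,-3,30] → ·
    (5,4)@(11, 9): e=[-3,-11,46] → ·
    (3,5)@(7, 11): e=[7,-17,42] → ·
  covered (4 px):
    · · · · · · · · · ·
    · · · · · · · · · ·
    · · · · · · █ · · ·
    · · · · █ █ · · · ·
    · · · █ · · · · · ·
    · · · · · · · · · ·
    · · · · · · · · · ·
    · · · · · · · · · ·
    · · · · · · · · · ·
    · · · · · · · · · ·

Answer: [[9,4],[9,5]]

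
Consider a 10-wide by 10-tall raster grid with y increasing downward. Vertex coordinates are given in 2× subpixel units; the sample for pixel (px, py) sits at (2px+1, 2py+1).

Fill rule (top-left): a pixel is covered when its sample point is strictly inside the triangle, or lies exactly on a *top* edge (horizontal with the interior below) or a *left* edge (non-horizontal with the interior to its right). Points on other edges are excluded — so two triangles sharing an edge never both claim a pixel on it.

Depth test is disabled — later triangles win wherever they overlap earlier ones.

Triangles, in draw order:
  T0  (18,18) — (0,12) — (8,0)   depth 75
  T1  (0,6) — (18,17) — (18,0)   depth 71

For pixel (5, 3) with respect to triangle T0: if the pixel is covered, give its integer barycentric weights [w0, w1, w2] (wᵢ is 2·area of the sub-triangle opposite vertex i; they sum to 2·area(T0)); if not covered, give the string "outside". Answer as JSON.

T0:
  2·area = 264
  edge (18, 18)→(0, 12): d=(-18,-6) top-left  bias=+0
  edge (0, 12)→(8, 0): d=(8,-12) top-left  bias=+0
  edge (8, 0)→(18, 18): d=(10,18) right/bottom  bias=-1
    (3,1)@(7, 3): e=[204,12,48] → █
    (4,1)@(9, 3): e=[216,36,12] → █
    (5,1)@(11, 3): e=[228,60,-24] → ·
    (2,2)@(5, 5): e=[156,4,104] → █
    (5,2)@(11, 5): e=[192,76,-4] → ·
    (2,3)@(5, 7): e=[120,20,124] → █
    (5,3)@(11, 7): e=[156,92,16] → █
    (6,3)@(13, 7): e=[168,116,-20] → ·
    (1,4)@(3, 9): e=[72,12,180] → █
    (6,4)@(13, 9): e=[132,132,0] → ·  [on edge]
    (0,5)@(1, 11): e=[24,4,236] → █
    (6,5)@(13, 11): e=[96,148,20] → █
    (1,6)@(3, 13): e=[0,44,220] → █  [on edge]
    (4,7)@(9, 15): e=[0,132,132] → █  [on edge]
    (7,8)@(15, 17): e=[0,220,44] → █  [on edge]
  covered (34 px):
    · · · · · · · · · ·
    · · · █ █ · · · · ·
    · · █ █ █ · · · · ·
    · · █ █ █ █ · · · ·
    · █ █ █ █ █ · · · ·
    █ █ █ █ █ █ █ · · ·
    · █ █ █ █ █ █ █ · ·
    · · · · █ █ █ █ · ·
    · · · · · · · █ █ ·
    · · · · · · · · · ·
T1:
  2·area = 306  (B↔C swapped to make it positive)
  edge (0, 6)→(18, 0): d=(18,-6) top-left  bias=+0
  edge (18, 0)→(18, 17): d=(0,17) right/bottom  bias=-1
  edge (18, 17)→(0, 6): d=(-18,-11) top-left  bias=+0
    (7,0)@(15, 1): e=[0,51,255] → █  [on edge]
    (8,0)@(17, 1): e=[12,17,277] → █
    (9,0)@(19, 1): e=[24,-17,299] → ·
    (4,1)@(9, 3): e=[0,153,153] → █  [on edge]
    (5,1)@(11, 3): e=[12,119,175] → █
    (6,1)@(13, 3): e=[24,85,197] → █
    (9,1)@(19, 3): e=[60,-17,263] → ·
    (1,2)@(3, 5): e=[0,255,51] → █  [on edge]
    (2,2)@(5, 5): e=[12,221,73] → █
    (3,2)@(7, 5): e=[24,187,95] → █
    (9,2)@(19, 5): e=[96,-17,227] → ·
    (1,3)@(3, 7): e=[36,255,15] → █
  covered (40 px):
    · · · · · · · █ █ ·
    · · · · █ █ █ █ █ ·
    · █ █ █ █ █ █ █ █ ·
    · █ █ █ █ █ █ █ █ ·
    · · █ █ █ █ █ █ █ ·
    · · · · █ █ █ █ █ ·
    · · · · · · █ █ █ ·
    · · · · · · · █ █ ·
    · · · · · · · · · ·
    · · · · · · · · · ·

Result: [92,16,156]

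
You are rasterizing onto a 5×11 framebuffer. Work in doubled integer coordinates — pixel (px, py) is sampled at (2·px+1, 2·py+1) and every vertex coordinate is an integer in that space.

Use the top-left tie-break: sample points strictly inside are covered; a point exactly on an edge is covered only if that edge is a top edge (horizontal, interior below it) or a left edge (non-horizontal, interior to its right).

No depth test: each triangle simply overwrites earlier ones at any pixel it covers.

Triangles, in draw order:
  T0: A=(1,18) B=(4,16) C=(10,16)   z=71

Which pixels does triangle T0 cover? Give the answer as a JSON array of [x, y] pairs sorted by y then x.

T0:
  2·area = 12
  edge (1, 18)→(4, 16): d=(3,-2) top-left  bias=+0
  edge (4, 16)→(10, 16): d=(6,0) top-left  bias=+0
  edge (10, 16)→(1, 18): d=(-9,2) right/bottom  bias=-1
    (1,8)@(3, 17): e=[1,6,5] → X
    (2,8)@(5, 17): e=[5,6,1] → X
    (3,8)@(7, 17): e=[9,6,-3] → .
    (1,9)@(3, 19): e=[7,18,-13] → .
    (2,9)@(5, 19): e=[11,18,-17] → .
  covered (2 px):
    . . . . .
    . . . . .
    . . . . .
    . . . . .
    . . . . .
    . . . . .
    . . . . .
    . . . . .
    . X X . .
    . . . . .
    . . . . .

Final: [[1,8],[2,8]]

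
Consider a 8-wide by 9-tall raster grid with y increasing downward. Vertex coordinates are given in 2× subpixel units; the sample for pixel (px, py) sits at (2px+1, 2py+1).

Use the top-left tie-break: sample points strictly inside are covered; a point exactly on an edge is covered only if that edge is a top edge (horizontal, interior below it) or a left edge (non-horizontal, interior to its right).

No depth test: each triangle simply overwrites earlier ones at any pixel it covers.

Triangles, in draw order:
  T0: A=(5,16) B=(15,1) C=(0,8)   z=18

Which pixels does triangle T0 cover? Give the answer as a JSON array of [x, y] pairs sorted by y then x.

T0:
  2·area = 155  (B↔C swapped to make it positive)
  edge (5, 16)→(0, 8): d=(-5,-8) top-left  bias=+0
  edge (0, 8)→(15, 1): d=(15,-7) top-left  bias=+0
  edge (15, 1)→(5, 16): d=(-10,15) right/bottom  bias=-1
    (7,0)@(15, 1): e=[155,0,0] → ·  [on edge]
    (5,1)@(11, 3): e=[113,2,40] → █
    (6,1)@(13, 3): e=[129,16,10] → █
    (7,1)@(15, 3): e=[145,30,-20] → ·
    (3,2)@(7, 5): e=[71,4,80] → █
    (4,2)@(9, 5): e=[87,18,50] → █
    (6,2)@(13, 5): e=[119,46,-10] → ·
    (1,3)@(3, 7): e=[29,6,120] → █
    (2,3)@(5, 7): e=[45,20,90] → █
    (5,3)@(11, 7): e=[93,62,0] → ·  [on edge]
    (0,4)@(1, 9): e=[3,22,130] → █
    (5,4)@(11, 9): e=[83,92,-20] → ·
    (3,6)@(7, 13): e=[31,124,0] → ·  [on edge]
  covered (19 px):
    · · · · · · · ·
    · · · · · █ █ ·
    · · · █ █ █ · ·
    · █ █ █ █ · · ·
    █ █ █ █ █ · · ·
    · █ █ █ · · · ·
    · · █ · · · · ·
    · · █ · · · · ·
    · · · · · · · ·

Final: [[5,1],[6,1],[3,2],[4,2],[5,2],[1,3],[2,3],[3,3],[4,3],[0,4],[1,4],[2,4],[3,4],[4,4],[1,5],[2,5],[3,5],[2,6],[2,7]]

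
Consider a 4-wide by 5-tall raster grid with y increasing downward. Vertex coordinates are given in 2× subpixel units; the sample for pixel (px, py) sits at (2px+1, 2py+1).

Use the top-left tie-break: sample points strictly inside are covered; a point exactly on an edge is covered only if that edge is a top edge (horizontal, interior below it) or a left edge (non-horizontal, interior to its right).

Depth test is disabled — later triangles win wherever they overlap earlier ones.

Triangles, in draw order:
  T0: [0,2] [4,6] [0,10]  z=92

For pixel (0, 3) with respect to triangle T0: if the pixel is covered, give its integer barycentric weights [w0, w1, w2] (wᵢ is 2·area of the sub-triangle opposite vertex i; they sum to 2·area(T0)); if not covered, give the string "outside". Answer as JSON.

T0:
  2·area = 32
  edge (0, 2)→(4, 6): d=(4,4) right/bottom  bias=-1
  edge (4, 6)→(0, 10): d=(-4,4) right/bottom  bias=-1
  edge (0, 10)→(0, 2): d=(0,-8) top-left  bias=+0
    (0,1)@(1, 3): e=[0,24,8] → .  [on edge]
    (3,1)@(7, 3): e=[-24,0,56] → .  [on edge]
    (0,2)@(1, 5): e=[8,16,8] → X
    (1,2)@(3, 5): e=[0,8,24] → .  [on edge]
    (2,2)@(5, 5): e=[-8,0,40] → .  [on edge]
    (0,3)@(1, 7): e=[16,8,8] → X
    (1,3)@(3, 7): e=[8,0,24] → .  [on edge]
    (2,3)@(5, 7): e=[0,-8,40] → .  [on edge]
    (0,4)@(1, 9): e=[24,0,8] → .  [on edge]
    (3,4)@(7, 9): e=[0,-24,56] → .  [on edge]
  covered (2 px):
    . . . .
    . . . .
    X . . .
    X . . .
    . . . .

Result: [8,8,16]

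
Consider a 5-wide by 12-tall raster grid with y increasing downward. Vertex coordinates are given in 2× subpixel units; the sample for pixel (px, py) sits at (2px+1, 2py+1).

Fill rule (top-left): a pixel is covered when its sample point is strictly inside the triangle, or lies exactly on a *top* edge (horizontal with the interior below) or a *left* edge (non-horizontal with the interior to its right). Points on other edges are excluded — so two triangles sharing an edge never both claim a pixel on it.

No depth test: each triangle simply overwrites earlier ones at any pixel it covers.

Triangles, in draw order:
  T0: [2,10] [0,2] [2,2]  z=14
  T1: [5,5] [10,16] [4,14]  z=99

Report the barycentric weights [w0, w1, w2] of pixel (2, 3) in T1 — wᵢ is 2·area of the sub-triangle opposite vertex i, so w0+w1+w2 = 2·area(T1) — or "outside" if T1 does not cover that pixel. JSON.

T0:
  2·area = 16
  edge (2, 10)→(0, 2): d=(-2,-8) top-left  bias=+0
  edge (0, 2)→(2, 2): d=(2,0) top-left  bias=+0
  edge (2, 2)→(2, 10): d=(0,8) right/bottom  bias=-1
    (0,1)@(1, 3): e=[6,2,8] → █
    (1,1)@(3, 3): e=[22,2,-8] → ·
    (0,2)@(1, 5): e=[2,6,8] → █
    (1,2)@(3, 5): e=[18,6,-8] → ·
    (0,3)@(1, 7): e=[-2,10,8] → ·
  covered (2 px):
    · · · · ·
    █ · · · ·
    █ · · · ·
    · · · · ·
    · · · · ·
    · · · · ·
    · · · · ·
    · · · · ·
    · · · · ·
    · · · · ·
    · · · · ·
    · · · · ·
T1:
  2·area = 56
  edge (5, 5)→(10, 16): d=(5,11) right/bottom  bias=-1
  edge (10, 16)→(4, 14): d=(-6,-2) top-left  bias=+0
  edge (4, 14)→(5, 5): d=(1,-9) top-left  bias=+0
    (2,2)@(5, 5): e=[0,56,0] → ·  [on edge]
    (2,3)@(5, 7): e=[10,44,2] → █
    (3,3)@(7, 7): e=[-12,48,20] → ·
    (2,4)@(5, 9): e=[20,32,4] → █
    (3,4)@(7, 9): e=[-2,36,22] → ·
    (2,5)@(5, 11): e=[30,20,6] → █
    (3,5)@(7, 11): e=[8,24,24] → █
    (4,5)@(9, 11): e=[-14,28,42] → ·
    (0,6)@(1, 13): e=[84,0,-28] → ·  [on edge]
    (2,6)@(5, 13): e=[40,8,8] → █
    (4,6)@(9, 13): e=[-4,16,44] → ·
    (2,7)@(5, 15): e=[50,-4,10] → ·
    (3,7)@(7, 15): e=[28,0,28] → █  [on edge]
    (1,11)@(3, 23): e=[112,-56,0] → ·  [on edge]
  covered (8 px):
    · · · · ·
    · · · · ·
    · · · · ·
    · · █ · ·
    · · █ · ·
    · · █ █ ·
    · · █ █ ·
    · · · █ █
    · · · · ·
    · · · · ·
    · · · · ·
    · · · · ·

Answer: [44,2,10]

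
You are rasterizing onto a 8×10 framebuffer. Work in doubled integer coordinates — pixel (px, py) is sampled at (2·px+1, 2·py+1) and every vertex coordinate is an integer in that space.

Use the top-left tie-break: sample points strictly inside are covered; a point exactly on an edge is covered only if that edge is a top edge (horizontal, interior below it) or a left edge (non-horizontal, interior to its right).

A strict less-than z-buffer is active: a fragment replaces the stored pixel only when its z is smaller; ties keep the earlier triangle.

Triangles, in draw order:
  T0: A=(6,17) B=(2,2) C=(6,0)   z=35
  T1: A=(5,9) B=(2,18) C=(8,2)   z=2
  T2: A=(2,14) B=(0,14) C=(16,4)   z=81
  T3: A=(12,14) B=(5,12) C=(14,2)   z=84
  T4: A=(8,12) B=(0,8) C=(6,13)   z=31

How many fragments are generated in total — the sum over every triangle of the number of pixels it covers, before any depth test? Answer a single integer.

T0:
  2·area = 68
  edge (6, 17)→(2, 2): d=(-4,-15) top-left  bias=+0
  edge (2, 2)→(6, 0): d=(4,-2) top-left  bias=+0
  edge (6, 0)→(6, 17): d=(0,17) right/bottom  bias=-1
    (2,0)@(5, 1): e=[49,2,17] → X
    (3,0)@(7, 1): e=[79,6,-17] → .
    (1,1)@(3, 3): e=[11,6,51] → X
    (3,1)@(7, 3): e=[71,14,-17] → .
    (1,2)@(3, 5): e=[3,14,51] → X
    (3,2)@(7, 5): e=[63,22,-17] → .
    (1,3)@(3, 7): e=[-5,22,51] → .
    (2,3)@(5, 7): e=[25,26,17] → X
    (3,3)@(7, 7): e=[55,30,-17] → .
    (2,4)@(5, 9): e=[17,34,17] → X
    (3,4)@(7, 9): e=[47,38,-17] → .
    (2,5)@(5, 11): e=[9,42,17] → X
  covered (9 px):
    . . X . . . . .
    . X X . . . . .
    . X X . . . . .
    . . X . . . . .
    . . X . . . . .
    . . X . . . . .
    . . X . . . . .
    . . . . . . . .
    . . . . . . . .
    . . . . . . . .
T1:
  2·area = 6  (B↔C swapped to make it positive)
  edge (5, 9)→(8, 2): d=(3,-7) top-left  bias=+0
  edge (8, 2)→(2, 18): d=(-6,16) right/bottom  bias=-1
  edge (2, 18)→(5, 9): d=(3,-9) top-left  bias=+0
    (3,1)@(7, 3): e=[-4,10,0] → .  [on edge]
    (2,4)@(5, 9): e=[0,6,0] → X  [on edge]
    (3,4)@(7, 9): e=[14,-26,18] → .
    (2,5)@(5, 11): e=[6,-6,6] → .
    (1,7)@(3, 15): e=[4,2,0] → X  [on edge]
    (2,7)@(5, 15): e=[18,-30,18] → .
    (1,8)@(3, 17): e=[10,-10,6] → .
  covered (2 px):
    . . . . . . . .
    . . . . . . . .
    . . . . . . . .
    . . . . . . . .
    . . X . . . . .
    . . . . . . . .
    . . . . . . . .
    . X . . . . . .
    . . . . . . . .
    . . . . . . . .
T2:
  2·area = 20
  edge (2, 14)→(0, 14): d=(-2,0) right/bottom  bias=-1
  edge (0, 14)→(16, 4): d=(16,-10) top-left  bias=+0
  edge (16, 4)→(2, 14): d=(-14,10) right/bottom  bias=-1
    (4,4)@(9, 9): e=[10,10,0] → .  [on edge]
    (2,5)@(5, 11): e=[6,2,12] → X
    (3,5)@(7, 11): e=[6,22,-8] → .
    (1,6)@(3, 13): e=[2,14,4] → X
    (2,6)@(5, 13): e=[2,34,-16] → .
    (1,7)@(3, 15): e=[-2,46,-24] → .
  covered (2 px):
    . . . . . . . .
    . . . . . . . .
    . . . . . . . .
    . . . . . . . .
    . . . . . . . .
    . . X . . . . .
    . X . . . . . .
    . . . . . . . .
    . . . . . . . .
    . . . . . . . .
T3:
  2·area = 88
  edge (12, 14)→(5, 12): d=(-7,-2) top-left  bias=+0
  edge (5, 12)→(14, 2): d=(9,-10) top-left  bias=+0
  edge (14, 2)→(12, 14): d=(-2,12) right/bottom  bias=-1
    (6,2)@(13, 5): e=[65,17,6] → X
    (7,2)@(15, 5): e=[69,37,-18] → .
    (5,3)@(11, 7): e=[47,15,26] → X
    (7,3)@(15, 7): e=[55,55,-22] → .
    (4,4)@(9, 9): e=[29,13,46] → X
    (6,4)@(13, 9): e=[37,53,-2] → .
    (3,5)@(7, 11): e=[11,11,66] → X
    (6,5)@(13, 11): e=[23,71,-6] → .
    (3,6)@(7, 13): e=[-3,29,62] → .
    (4,6)@(9, 13): e=[1,49,38] → X
    (6,6)@(13, 13): e=[9,89,-10] → .
    (4,7)@(9, 15): e=[-13,67,34] → .
  covered (10 px):
    . . . . . . . .
    . . . . . . . .
    . . . . . . X .
    . . . . . X X .
    . . . . X X . .
    . . . X X X . .
    . . . . X X . .
    . . . . . . . .
    . . . . . . . .
    . . . . . . . .
T4:
  2·area = 16  (B↔C swapped to make it positive)
  edge (8, 12)→(6, 13): d=(-2,1) right/bottom  bias=-1
  edge (6, 13)→(0, 8): d=(-6,-5) top-left  bias=+0
  edge (0, 8)→(8, 12): d=(8,4) right/bottom  bias=-1
    (2,5)@(5, 11): e=[5,7,4] → X
    (3,5)@(7, 11): e=[3,17,-4] → .
    (2,6)@(5, 13): e=[1,-5,20] → .
  covered (1 px):
    . . . . . . . .
    . . . . . . . .
    . . . . . . . .
    . . . . . . . .
    . . . . . . . .
    . . X . . . . .
    . . . . . . . .
    . . . . . . . .
    . . . . . . . .
    . . . . . . . .

Final: 24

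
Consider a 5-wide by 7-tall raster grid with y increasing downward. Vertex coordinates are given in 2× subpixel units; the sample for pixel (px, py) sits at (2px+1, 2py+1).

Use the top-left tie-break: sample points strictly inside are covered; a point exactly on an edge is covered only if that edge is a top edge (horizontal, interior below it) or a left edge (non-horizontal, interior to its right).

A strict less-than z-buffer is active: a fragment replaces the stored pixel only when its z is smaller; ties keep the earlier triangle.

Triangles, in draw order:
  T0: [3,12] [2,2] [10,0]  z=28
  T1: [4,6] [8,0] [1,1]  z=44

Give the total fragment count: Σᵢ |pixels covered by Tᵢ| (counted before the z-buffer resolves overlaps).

T0:
  2·area = 82
  edge (3, 12)→(2, 2): d=(-1,-10) top-left  bias=+0
  edge (2, 2)→(10, 0): d=(8,-2) top-left  bias=+0
  edge (10, 0)→(3, 12): d=(-7,12) right/bottom  bias=-1
    (3,0)@(7, 1): e=[51,2,29] → #
    (4,0)@(9, 1): e=[71,6,5] → #
    (1,1)@(3, 3): e=[9,10,63] → #
    (2,1)@(5, 3): e=[29,14,39] → #
    (4,1)@(9, 3): e=[69,22,-9] → ·
    (1,2)@(3, 5): e=[7,26,49] → #
    (4,2)@(9, 5): e=[67,38,-23] → ·
    (1,3)@(3, 7): e=[5,42,35] → #
    (3,3)@(7, 7): e=[45,50,-13] → ·
    (1,4)@(3, 9): e=[3,58,21] → #
    (2,4)@(5, 9): e=[23,62,-3] → ·
    (1,5)@(3, 11): e=[1,74,7] → #
  covered (12 px):
    · · · # #
    · # # # ·
    · # # # ·
    · # # · ·
    · # · · ·
    · # · · ·
    · · · · ·
T1:
  2·area = 38  (B↔C swapped to make it positive)
  edge (4, 6)→(1, 1): d=(-3,-5) top-left  bias=+0
  edge (1, 1)→(8, 0): d=(7,-1) top-left  bias=+0
  edge (8, 0)→(4, 6): d=(-4,6) right/bottom  bias=-1
    (0,0)@(1, 1): e=[0,0,38] → #  [on edge]
    (1,0)@(3, 1): e=[10,2,26] → #
    (2,0)@(5, 1): e=[20,4,14] → #
    (3,0)@(7, 1): e=[30,6,2] → #
    (4,0)@(9, 1): e=[40,8,-10] → ·
    (0,1)@(1, 3): e=[-6,14,30] → ·
    (1,1)@(3, 3): e=[4,16,18] → #
    (3,1)@(7, 3): e=[24,20,-6] → ·
    (1,2)@(3, 5): e=[-2,30,10] → ·
    (2,2)@(5, 5): e=[8,32,-2] → ·
    (3,5)@(7, 11): e=[0,76,-38] → ·  [on edge]
  covered (6 px):
    # # # # ·
    · # # · ·
    · · · · ·
    · · · · ·
    · · · · ·
    · · · · ·
    · · · · ·

Answer: 18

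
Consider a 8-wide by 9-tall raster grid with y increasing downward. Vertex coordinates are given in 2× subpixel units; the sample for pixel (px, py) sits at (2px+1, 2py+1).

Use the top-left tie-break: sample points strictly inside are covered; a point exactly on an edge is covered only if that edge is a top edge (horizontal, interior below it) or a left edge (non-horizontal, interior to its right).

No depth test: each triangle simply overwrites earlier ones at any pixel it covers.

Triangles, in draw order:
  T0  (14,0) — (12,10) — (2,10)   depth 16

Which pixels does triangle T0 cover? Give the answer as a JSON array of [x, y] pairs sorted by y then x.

T0:
  2·area = 100
  edge (14, 0)→(12, 10): d=(-2,10) right/bottom  bias=-1
  edge (12, 10)→(2, 10): d=(-10,0) right/bottom  bias=-1
  edge (2, 10)→(14, 0): d=(12,-10) top-left  bias=+0
    (6,0)@(13, 1): e=[8,90,2] → #
    (7,0)@(15, 1): e=[-12,90,22] → ·
    (5,1)@(11, 3): e=[24,70,6] → #
    (7,1)@(15, 3): e=[-16,70,46] → ·
    (4,2)@(9, 5): e=[40,50,10] → #
    (6,2)@(13, 5): e=[0,50,50] → ·  [on edge]
    (3,3)@(7, 7): e=[56,30,14] → #
    (6,3)@(13, 7): e=[-4,30,74] → ·
    (2,4)@(5, 9): e=[72,10,18] → #
    (6,4)@(13, 9): e=[-8,10,98] → ·
    (2,5)@(5, 11): e=[68,-10,42] → ·
    (3,5)@(7, 11): e=[48,-10,62] → ·
    (5,7)@(11, 15): e=[0,-50,150] → ·  [on edge]
  covered (12 px):
    · · · · · · # ·
    · · · · · # # ·
    · · · · # # · ·
    · · · # # # · ·
    · · # # # # · ·
    · · · · · · · ·
    · · · · · · · ·
    · · · · · · · ·
    · · · · · · · ·

Result: [[6,0],[5,1],[6,1],[4,2],[5,2],[3,3],[4,3],[5,3],[2,4],[3,4],[4,4],[5,4]]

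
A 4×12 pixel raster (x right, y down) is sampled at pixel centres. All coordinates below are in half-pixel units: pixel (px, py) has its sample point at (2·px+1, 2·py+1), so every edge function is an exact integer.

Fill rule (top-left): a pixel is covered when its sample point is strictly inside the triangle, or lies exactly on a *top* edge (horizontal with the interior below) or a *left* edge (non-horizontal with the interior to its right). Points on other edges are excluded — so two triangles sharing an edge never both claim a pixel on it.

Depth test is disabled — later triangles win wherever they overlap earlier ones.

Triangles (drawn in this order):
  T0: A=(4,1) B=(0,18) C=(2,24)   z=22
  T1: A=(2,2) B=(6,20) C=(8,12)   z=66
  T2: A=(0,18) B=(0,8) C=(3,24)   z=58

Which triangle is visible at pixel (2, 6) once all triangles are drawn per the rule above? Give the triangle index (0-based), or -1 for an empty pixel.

T0:
  2·area = 58  (B↔C swapped to make it positive)
  edge (4, 1)→(2, 24): d=(-2,23) right/bottom  bias=-1
  edge (2, 24)→(0, 18): d=(-2,-6) top-left  bias=+0
  edge (0, 18)→(4, 1): d=(4,-17) top-left  bias=+0
    (1,3)@(3, 7): e=[11,40,7] → █
    (2,3)@(5, 7): e=[-35,52,41] → ·
    (1,4)@(3, 9): e=[7,36,15] → █
    (2,4)@(5, 9): e=[-39,48,49] → ·
    (1,5)@(3, 11): e=[3,32,23] → █
    (2,5)@(5, 11): e=[-43,44,57] → ·
    (1,6)@(3, 13): e=[-1,28,31] → ·
    (0,7)@(1, 15): e=[41,12,5] → █
    (1,7)@(3, 15): e=[-5,24,39] → ·
    (0,8)@(1, 17): e=[37,8,13] → █
    (1,8)@(3, 17): e=[-9,20,47] → ·
    (0,9)@(1, 19): e=[33,4,21] → █
    (0,10)@(1, 21): e=[29,0,29] → █  [on edge]
  covered (7 px):
    · · · ·
    · · · ·
    · · · ·
    · █ · ·
    · █ · ·
    · █ · ·
    · · · ·
    █ · · ·
    █ · · ·
    █ · · ·
    █ · · ·
    · · · ·
T1:
  2·area = 68  (B↔C swapped to make it positive)
  edge (2, 2)→(8, 12): d=(6,10) right/bottom  bias=-1
  edge (8, 12)→(6, 20): d=(-2,8) right/bottom  bias=-1
  edge (6, 20)→(2, 2): d=(-4,-18) top-left  bias=+0
    (1,2)@(3, 5): e=[8,54,6] → █
    (2,2)@(5, 5): e=[-12,38,42] → ·
    (1,3)@(3, 7): e=[20,50,-2] → ·
    (2,3)@(5, 7): e=[0,34,34] → ·  [on edge]
    (2,4)@(5, 9): e=[12,30,26] → █
    (3,4)@(7, 9): e=[-8,14,62] → ·
    (2,5)@(5, 11): e=[24,26,18] → █
    (3,5)@(7, 11): e=[4,10,54] → █
    (2,6)@(5, 13): e=[36,22,10] → █
    (2,7)@(5, 15): e=[48,18,2] → █
    (2,8)@(5, 17): e=[60,14,-6] → ·
    (3,8)@(7, 17): e=[40,-2,30] → ·
  covered (8 px):
    · · · ·
    · · · ·
    · █ · ·
    · · · ·
    · · █ ·
    · · █ █
    · · █ █
    · · █ █
    · · · ·
    · · · ·
    · · · ·
    · · · ·
T2:
  2·area = 30
  edge (0, 18)→(0, 8): d=(0,-10) top-left  bias=+0
  edge (0, 8)→(3, 24): d=(3,16) right/bottom  bias=-1
  edge (3, 24)→(0, 18): d=(-3,-6) top-left  bias=+0
    (0,7)@(1, 15): e=[10,5,15] → █
    (1,7)@(3, 15): e=[30,-27,27] → ·
    (0,8)@(1, 17): e=[10,11,9] → █
    (1,8)@(3, 17): e=[30,-21,21] → ·
    (0,9)@(1, 19): e=[10,17,3] → █
    (1,9)@(3, 19): e=[30,-15,15] → ·
    (0,10)@(1, 21): e=[10,23,-3] → ·
  covered (3 px):
    · · · ·
    · · · ·
    · · · ·
    · · · ·
    · · · ·
    · · · ·
    · · · ·
    █ · · ·
    █ · · ·
    █ · · ·
    · · · ·
    · · · ·

Z-buffer (winner per pixel, '.' = empty):
  . . . .
  . . . .
  . 1 . .
  . 0 . .
  . 0 1 .
  . 0 1 1
  . . 1 1
  2 . 1 1
  2 . . .
  2 . . .
  0 . . .
  . . . .

Final: 1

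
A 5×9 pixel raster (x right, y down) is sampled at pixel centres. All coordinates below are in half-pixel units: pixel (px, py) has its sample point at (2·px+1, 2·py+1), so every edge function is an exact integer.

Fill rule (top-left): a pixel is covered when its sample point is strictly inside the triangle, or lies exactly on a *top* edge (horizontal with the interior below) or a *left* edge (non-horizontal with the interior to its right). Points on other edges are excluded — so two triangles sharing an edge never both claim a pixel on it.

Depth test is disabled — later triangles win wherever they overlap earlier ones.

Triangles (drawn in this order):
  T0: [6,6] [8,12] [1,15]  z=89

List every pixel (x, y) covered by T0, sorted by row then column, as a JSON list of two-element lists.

T0:
  2·area = 48
  edge (6, 6)→(8, 12): d=(2,6) right/bottom  bias=-1
  edge (8, 12)→(1, 15): d=(-7,3) right/bottom  bias=-1
  edge (1, 15)→(6, 6): d=(5,-9) top-left  bias=+0
    (2,1)@(5, 3): e=[0,72,-24] → ·  [on edge]
    (2,4)@(5, 9): e=[12,30,6] → #
    (3,4)@(7, 9): e=[0,24,24] → ·  [on edge]
    (2,5)@(5, 11): e=[16,16,16] → #
    (3,5)@(7, 11): e=[4,10,34] → #
    (4,5)@(9, 11): e=[-8,4,52] → ·
    (1,6)@(3, 13): e=[32,8,8] → #
    (3,6)@(7, 13): e=[8,-4,44] → ·
    (0,7)@(1, 15): e=[48,0,0] → ·  [on edge]
    (1,7)@(3, 15): e=[36,-6,18] → ·
    (2,7)@(5, 15): e=[24,-12,36] → ·
    (4,7)@(9, 15): e=[0,-24,72] → ·  [on edge]
  covered (5 px):
    · · · · ·
    · · · · ·
    · · · · ·
    · · · · ·
    · · # · ·
    · · # # ·
    · # # · ·
    · · · · ·
    · · · · ·

Answer: [[2,4],[2,5],[3,5],[1,6],[2,6]]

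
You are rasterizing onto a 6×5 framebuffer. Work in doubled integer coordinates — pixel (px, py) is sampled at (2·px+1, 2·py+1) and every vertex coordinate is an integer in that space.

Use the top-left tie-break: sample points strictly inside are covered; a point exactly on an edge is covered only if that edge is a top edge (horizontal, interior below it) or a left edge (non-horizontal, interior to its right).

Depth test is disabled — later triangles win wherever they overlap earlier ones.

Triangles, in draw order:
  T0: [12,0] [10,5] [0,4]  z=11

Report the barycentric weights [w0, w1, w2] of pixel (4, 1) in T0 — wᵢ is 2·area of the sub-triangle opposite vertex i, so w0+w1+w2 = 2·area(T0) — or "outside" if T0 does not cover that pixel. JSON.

T0:
  2·area = 52
  edge (12, 0)→(10, 5): d=(-2,5) right/bottom  bias=-1
  edge (10, 5)→(0, 4): d=(-10,-1) top-left  bias=+0
  edge (0, 4)→(12, 0): d=(12,-4) top-left  bias=+0
    (4,0)@(9, 1): e=[13,39,0] → X  [on edge]
    (5,0)@(11, 1): e=[3,41,8] → X
    (1,1)@(3, 3): e=[39,13,0] → X  [on edge]
    (2,1)@(5, 3): e=[29,15,8] → X
    (3,1)@(7, 3): e=[19,17,16] → X
    (5,1)@(11, 3): e=[-1,21,32] → .
    (1,2)@(3, 5): e=[35,-7,24] → .
    (2,2)@(5, 5): e=[25,-5,32] → .
    (3,2)@(7, 5): e=[15,-3,40] → .
    (4,2)@(9, 5): e=[5,-1,48] → .
  covered (6 px):
    . . . . X X
    . X X X X .
    . . . . . .
    . . . . . .
    . . . . . .

Final: [19,24,9]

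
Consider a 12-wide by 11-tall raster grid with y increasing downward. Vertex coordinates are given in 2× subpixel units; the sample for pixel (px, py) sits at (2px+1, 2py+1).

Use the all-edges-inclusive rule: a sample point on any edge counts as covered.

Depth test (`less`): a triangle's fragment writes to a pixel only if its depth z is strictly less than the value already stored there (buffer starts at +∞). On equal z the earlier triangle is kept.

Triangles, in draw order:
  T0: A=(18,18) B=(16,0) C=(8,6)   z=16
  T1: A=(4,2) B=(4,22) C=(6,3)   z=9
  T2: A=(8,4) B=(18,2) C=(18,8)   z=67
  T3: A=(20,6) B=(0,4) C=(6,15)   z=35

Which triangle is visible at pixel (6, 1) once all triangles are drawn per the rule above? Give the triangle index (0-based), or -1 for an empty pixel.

T0:
  2·area = 156  (B↔C swapped to make it positive)
  edge (18, 18)→(8, 6): d=(-10,-12) inclusive
  edge (8, 6)→(16, 0): d=(8,-6) inclusive
  edge (16, 0)→(18, 18): d=(2,18) inclusive
    (7,0)@(15, 1): e=[134,2,20] → X
    (8,0)@(17, 1): e=[158,14,-16] → .
    (6,1)@(13, 3): e=[90,6,60] → X
    (8,1)@(17, 3): e=[138,30,-12] → .
    (5,2)@(11, 5): e=[46,10,100] → X
    (8,2)@(17, 5): e=[118,46,-8] → .
    (4,3)@(9, 7): e=[2,14,140] → X
    (8,3)@(17, 7): e=[98,62,-4] → .
    (4,4)@(9, 9): e=[-18,30,144] → .
    (5,4)@(11, 9): e=[6,42,108] → X
    (8,4)@(17, 9): e=[78,78,0] → X  [on edge]
    (9,4)@(19, 9): e=[102,90,-36] → .
  covered (20 px):
    . . . . . . . X . . . .
    . . . . . . X X . . . .
    . . . . . X X X . . . .
    . . . . X X X X . . . .
    . . . . . X X X X . . .
    . . . . . . X X X . . .
    . . . . . . . X X . . .
    . . . . . . . . X . . .
    . . . . . . . . . . . .
    . . . . . . . . . . . .
    . . . . . . . . . . . .
T1:
  2·area = 40  (B↔C swapped to make it positive)
  edge (4, 2)→(6, 3): d=(2,1) inclusive
  edge (6, 3)→(4, 22): d=(-2,19) inclusive
  edge (4, 22)→(4, 2): d=(0,-20) inclusive
    (2,1)@(5, 3): e=[1,19,20] → X
    (3,1)@(7, 3): e=[-1,-19,60] → .
    (2,2)@(5, 5): e=[5,15,20] → X
    (3,2)@(7, 5): e=[3,-23,60] → .
    (2,3)@(5, 7): e=[9,11,20] → X
    (3,3)@(7, 7): e=[7,-27,60] → .
    (2,4)@(5, 9): e=[13,7,20] → X
    (3,4)@(7, 9): e=[11,-31,60] → .
    (2,5)@(5, 11): e=[17,3,20] → X
    (3,5)@(7, 11): e=[15,-35,60] → .
    (2,6)@(5, 13): e=[21,-1,20] → .
  covered (5 px):
    . . . . . . . . . . . .
    . . X . . . . . . . . .
    . . X . . . . . . . . .
    . . X . . . . . . . . .
    . . X . . . . . . . . .
    . . X . . . . . . . . .
    . . . . . . . . . . . .
    . . . . . . . . . . . .
    . . . . . . . . . . . .
    . . . . . . . . . . . .
    . . . . . . . . . . . .
T2:
  2·area = 60
  edge (8, 4)→(18, 2): d=(10,-2) inclusive
  edge (18, 2)→(18, 8): d=(0,6) inclusive
  edge (18, 8)→(8, 4): d=(-10,-4) inclusive
    (11,0)@(23, 1): e=[0,-30,90] → .  [on edge]
    (6,1)@(13, 3): e=[0,30,30] → X  [on edge]
    (7,1)@(15, 3): e=[4,18,38] → X
    (8,1)@(17, 3): e=[8,6,46] → X
    (9,1)@(19, 3): e=[12,-6,54] → .
    (1,2)@(3, 5): e=[0,90,-30] → .  [on edge]
    (5,2)@(11, 5): e=[16,42,2] → X
    (9,2)@(19, 5): e=[32,-6,34] → .
    (5,3)@(11, 7): e=[36,42,-18] → .
    (6,3)@(13, 7): e=[40,30,-10] → .
    (7,3)@(15, 7): e=[44,18,-2] → .
    (8,3)@(17, 7): e=[48,6,6] → X
  covered (8 px):
    . . . . . . . . . . . .
    . . . . . . X X X . . .
    . . . . . X X X X . . .
    . . . . . . . . X . . .
    . . . . . . . . . . . .
    . . . . . . . . . . . .
    . . . . . . . . . . . .
    . . . . . . . . . . . .
    . . . . . . . . . . . .
    . . . . . . . . . . . .
    . . . . . . . . . . . .
T3:
  2·area = 208  (B↔C swapped to make it positive)
  edge (20, 6)→(6, 15): d=(-14,9) inclusive
  edge (6, 15)→(0, 4): d=(-6,-11) inclusive
  edge (0, 4)→(20, 6): d=(20,2) inclusive
    (0,2)@(1, 5): e=[185,5,18] → X
    (1,2)@(3, 5): e=[167,27,14] → X
    (2,2)@(5, 5): e=[149,49,10] → X
    (3,2)@(7, 5): e=[131,71,6] → X
    (4,2)@(9, 5): e=[113,93,2] → X
    (5,2)@(11, 5): e=[95,115,-2] → .
    (0,3)@(1, 7): e=[157,-7,58] → .
    (1,3)@(3, 7): e=[139,15,54] → X
    (5,3)@(11, 7): e=[67,103,38] → X
    (6,3)@(13, 7): e=[49,125,34] → X
    (7,3)@(15, 7): e=[31,147,30] → X
    (8,3)@(17, 7): e=[13,169,26] → X
  covered (27 px):
    . . . . . . . . . . . .
    . . . . . . . . . . . .
    X X X X X . . . . . . .
    . X X X X X X X X . . .
    . X X X X X X X . . . .
    . . X X X X . . . . . .
    . . X X X . . . . . . .
    . . . . . . . . . . . .
    . . . . . . . . . . . .
    . . . . . . . . . . . .
    . . . . . . . . . . . .

Z-buffer (winner per pixel, '.' = empty):
  . . . . . . . 0 . . . .
  . . 1 . . . 0 0 2 . . .
  3 3 1 3 3 0 0 0 2 . . .
  . 3 1 3 0 0 0 0 3 . . .
  . 3 1 3 3 0 0 0 0 . . .
  . . 1 3 3 3 0 0 0 . . .
  . . 3 3 3 . . 0 0 . . .
  . . . . . . . . 0 . . .
  . . . . . . . . . . . .
  . . . . . . . . . . . .
  . . . . . . . . . . . .

Final: 0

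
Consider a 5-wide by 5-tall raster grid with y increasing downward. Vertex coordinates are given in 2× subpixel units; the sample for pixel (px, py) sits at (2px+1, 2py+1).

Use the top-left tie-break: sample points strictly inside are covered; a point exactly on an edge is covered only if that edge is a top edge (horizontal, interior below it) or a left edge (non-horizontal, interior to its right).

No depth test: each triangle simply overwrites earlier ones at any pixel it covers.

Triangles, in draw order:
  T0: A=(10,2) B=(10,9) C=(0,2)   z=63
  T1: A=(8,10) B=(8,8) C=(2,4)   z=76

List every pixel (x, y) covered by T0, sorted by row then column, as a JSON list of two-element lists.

T0:
  2·area = 70
  edge (10, 2)→(10, 9): d=(0,7) right/bottom  bias=-1
  edge (10, 9)→(0, 2): d=(-10,-7) top-left  bias=+0
  edge (0, 2)→(10, 2): d=(10,0) top-left  bias=+0
    (1,1)@(3, 3): e=[49,11,10] → X
    (2,1)@(5, 3): e=[35,25,10] → X
    (3,1)@(7, 3): e=[21,39,10] → X
    (4,1)@(9, 3): e=[7,53,10] → X
    (1,2)@(3, 5): e=[49,-9,30] → .
    (2,2)@(5, 5): e=[35,5,30] → X
    (2,3)@(5, 7): e=[35,-15,50] → .
    (3,3)@(7, 7): e=[21,-1,50] → .
    (4,3)@(9, 7): e=[7,13,50] → X
    (4,4)@(9, 9): e=[7,-7,70] → .
  covered (8 px):
    . . . . .
    . X X X X
    . . X X X
    . . . . X
    . . . . .
T1:
  2·area = 12  (B↔C swapped to make it positive)
  edge (8, 10)→(2, 4): d=(-6,-6) top-left  bias=+0
  edge (2, 4)→(8, 8): d=(6,4) right/bottom  bias=-1
  edge (8, 8)→(8, 10): d=(0,2) right/bottom  bias=-1
    (0,1)@(1, 3): e=[0,-2,14] → .  [on edge]
    (1,2)@(3, 5): e=[0,2,10] → X  [on edge]
    (2,2)@(5, 5): e=[12,-6,6] → .
    (1,3)@(3, 7): e=[-12,14,10] → .
    (2,3)@(5, 7): e=[0,6,6] → X  [on edge]
    (3,3)@(7, 7): e=[12,-2,2] → .
    (2,4)@(5, 9): e=[-12,18,6] → .
    (3,4)@(7, 9): e=[0,10,2] → X  [on edge]
    (4,4)@(9, 9): e=[12,2,-2] → .
  covered (3 px):
    . . . . .
    . . . . .
    . X . . .
    . . X . .
    . . . X .

Final: [[1,1],[2,1],[3,1],[4,1],[2,2],[3,2],[4,2],[4,3]]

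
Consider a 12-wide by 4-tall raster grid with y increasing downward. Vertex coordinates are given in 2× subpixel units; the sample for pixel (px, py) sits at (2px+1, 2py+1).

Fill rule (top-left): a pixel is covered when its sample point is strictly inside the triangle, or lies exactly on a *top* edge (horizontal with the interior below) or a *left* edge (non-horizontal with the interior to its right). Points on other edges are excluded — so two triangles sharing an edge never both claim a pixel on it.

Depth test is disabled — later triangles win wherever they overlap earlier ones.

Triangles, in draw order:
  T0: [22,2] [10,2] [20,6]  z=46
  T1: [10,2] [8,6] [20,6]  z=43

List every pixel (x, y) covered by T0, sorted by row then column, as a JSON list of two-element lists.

T0:
  2·area = 48  (B↔C swapped to make it positive)
  edge (22, 2)→(20, 6): d=(-2,4) right/bottom  bias=-1
  edge (20, 6)→(10, 2): d=(-10,-4) top-left  bias=+0
  edge (10, 2)→(22, 2): d=(12,0) top-left  bias=+0
    (6,1)@(13, 3): e=[34,2,12] → X
    (7,1)@(15, 3): e=[26,10,12] → X
    (8,1)@(17, 3): e=[18,18,12] → X
    (9,1)@(19, 3): e=[10,26,12] → X
    (10,1)@(21, 3): e=[2,34,12] → X
    (11,1)@(23, 3): e=[-6,42,12] → .
    (6,2)@(13, 5): e=[30,-18,36] → .
    (7,2)@(15, 5): e=[22,-10,36] → .
    (8,2)@(17, 5): e=[14,-2,36] → .
    (9,2)@(19, 5): e=[6,6,36] → X
    (10,2)@(21, 5): e=[-2,14,36] → .
    (9,3)@(19, 7): e=[2,-14,60] → .
  covered (6 px):
    . . . . . . . . . . . .
    . . . . . . X X X X X .
    . . . . . . . . . X . .
    . . . . . . . . . . . .
T1:
  2·area = 48  (B↔C swapped to make it positive)
  edge (10, 2)→(20, 6): d=(10,4) right/bottom  bias=-1
  edge (20, 6)→(8, 6): d=(-12,0) right/bottom  bias=-1
  edge (8, 6)→(10, 2): d=(2,-4) top-left  bias=+0
    (5,1)@(11, 3): e=[6,36,6] → X
    (6,1)@(13, 3): e=[-2,36,14] → .
    (4,2)@(9, 5): e=[34,12,2] → X
    (6,2)@(13, 5): e=[18,12,18] → X
    (7,2)@(15, 5): e=[10,12,26] → X
    (8,2)@(17, 5): e=[2,12,34] → X
    (9,2)@(19, 5): e=[-6,12,42] → .
    (4,3)@(9, 7): e=[54,-12,6] → .
    (5,3)@(11, 7): e=[46,-12,14] → .
    (6,3)@(13, 7): e=[38,-12,22] → .
    (7,3)@(15, 7): e=[30,-12,30] → .
    (8,3)@(17, 7): e=[22,-12,38] → .
  covered (6 px):
    . . . . . . . . . . . .
    . . . . . X . . . . . .
    . . . . X X X X X . . .
    . . . . . . . . . . . .

Answer: [[6,1],[7,1],[8,1],[9,1],[10,1],[9,2]]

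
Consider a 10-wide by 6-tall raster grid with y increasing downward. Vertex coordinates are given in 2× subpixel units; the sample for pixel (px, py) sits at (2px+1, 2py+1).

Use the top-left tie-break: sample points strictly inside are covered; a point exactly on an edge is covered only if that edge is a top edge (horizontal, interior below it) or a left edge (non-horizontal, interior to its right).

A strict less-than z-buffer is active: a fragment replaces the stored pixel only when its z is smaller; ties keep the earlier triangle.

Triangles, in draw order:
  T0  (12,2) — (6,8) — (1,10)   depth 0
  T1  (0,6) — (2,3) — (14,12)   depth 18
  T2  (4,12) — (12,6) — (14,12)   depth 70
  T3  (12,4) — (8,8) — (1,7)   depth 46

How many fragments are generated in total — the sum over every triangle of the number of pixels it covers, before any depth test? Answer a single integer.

T0:
  2·area = 18
  edge (12, 2)→(6, 8): d=(-6,6) right/bottom  bias=-1
  edge (6, 8)→(1, 10): d=(-5,2) right/bottom  bias=-1
  edge (1, 10)→(12, 2): d=(11,-8) top-left  bias=+0
    (6,0)@(13, 1): e=[0,21,-3] → .  [on edge]
    (5,1)@(11, 3): e=[0,15,3] → .  [on edge]
    (4,2)@(9, 5): e=[0,9,9] → .  [on edge]
    (3,3)@(7, 7): e=[0,3,15] → .  [on edge]
    (1,4)@(3, 9): e=[12,1,5] → X
    (2,4)@(5, 9): e=[0,-3,21] → .  [on edge]
    (1,5)@(3, 11): e=[0,-9,27] → .  [on edge]
  covered (1 px):
    . . . . . . . . . .
    . . . . . . . . . .
    . . . . . . . . . .
    . . . . . . . . . .
    . X . . . . . . . .
    . . . . . . . . . .
T1:
  2·area = 54
  edge (0, 6)→(2, 3): d=(2,-3) top-left  bias=+0
  edge (2, 3)→(14, 12): d=(12,9) right/bottom  bias=-1
  edge (14, 12)→(0, 6): d=(-14,-6) top-left  bias=+0
    (0,2)@(1, 5): e=[1,33,20] → X
    (1,2)@(3, 5): e=[7,15,32] → X
    (2,2)@(5, 5): e=[13,-3,44] → .
    (0,3)@(1, 7): e=[5,57,-8] → .
    (1,3)@(3, 7): e=[11,39,4] → X
    (2,3)@(5, 7): e=[17,21,16] → X
    (3,3)@(7, 7): e=[23,3,28] → X
    (4,3)@(9, 7): e=[29,-15,40] → .
    (1,4)@(3, 9): e=[15,63,-24] → .
    (2,4)@(5, 9): e=[21,45,-12] → .
    (3,4)@(7, 9): e=[27,27,0] → X  [on edge]
    (4,4)@(9, 9): e=[33,9,12] → X
  covered (7 px):
    . . . . . . . . . .
    . . . . . . . . . .
    X X . . . . . . . .
    . X X X . . . . . .
    . . . X X . . . . .
    . . . . . . . . . .
T2:
  2·area = 60
  edge (4, 12)→(12, 6): d=(8,-6) top-left  bias=+0
  edge (12, 6)→(14, 12): d=(2,6) right/bottom  bias=-1
  edge (14, 12)→(4, 12): d=(-10,0) right/bottom  bias=-1
    (5,1)@(11, 3): e=[-30,0,90] → .  [on edge]
    (5,3)@(11, 7): e=[2,8,50] → X
    (6,3)@(13, 7): e=[14,-4,50] → .
    (4,4)@(9, 9): e=[6,24,30] → X
    (6,4)@(13, 9): e=[30,0,30] → .  [on edge]
    (3,5)@(7, 11): e=[10,40,10] → X
    (6,5)@(13, 11): e=[46,4,10] → X
    (7,5)@(15, 11): e=[58,-8,10] → .
  covered (7 px):
    . . . . . . . . . .
    . . . . . . . . . .
    . . . . . . . . . .
    . . . . . X . . . .
    . . . . X X . . . .
    . . . X X X X . . .
T3:
  2·area = 32
  edge (12, 4)→(8, 8): d=(-4,4) right/bottom  bias=-1
  edge (8, 8)→(1, 7): d=(-7,-1) top-left  bias=+0
  edge (1, 7)→(12, 4): d=(11,-3) top-left  bias=+0
    (7,0)@(15, 1): e=[0,56,-24] → .  [on edge]
    (6,1)@(13, 3): e=[0,40,-8] → .  [on edge]
    (4,2)@(9, 5): e=[8,22,2] → X
    (5,2)@(11, 5): e=[0,24,8] → .  [on edge]
    (0,3)@(1, 7): e=[32,0,0] → X  [on edge]
    (1,3)@(3, 7): e=[24,2,6] → X
    (2,3)@(5, 7): e=[16,4,12] → X
    (3,3)@(7, 7): e=[8,6,18] → X
    (4,3)@(9, 7): e=[0,8,24] → .  [on edge]
    (0,4)@(1, 9): e=[24,-14,22] → .
    (1,4)@(3, 9): e=[16,-12,28] → .
    (2,4)@(5, 9): e=[8,-10,34] → .
    (3,4)@(7, 9): e=[0,-8,40] → .  [on edge]
    (7,4)@(15, 9): e=[-32,0,64] → .  [on edge]
    (2,5)@(5, 11): e=[0,-24,56] → .  [on edge]
  covered (5 px):
    . . . . . . . . . .
    . . . . . . . . . .
    . . . . X . . . . .
    X X X X . . . . . .
    . . . . . . . . . .
    . . . . . . . . . .

Answer: 20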